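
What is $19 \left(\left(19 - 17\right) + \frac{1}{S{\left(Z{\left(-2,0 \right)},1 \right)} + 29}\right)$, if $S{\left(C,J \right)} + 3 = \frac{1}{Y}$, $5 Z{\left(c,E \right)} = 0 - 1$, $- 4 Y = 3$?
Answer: $\frac{2869}{74} \approx 38.77$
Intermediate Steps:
$Y = - \frac{3}{4}$ ($Y = \left(- \frac{1}{4}\right) 3 = - \frac{3}{4} \approx -0.75$)
$Z{\left(c,E \right)} = - \frac{1}{5}$ ($Z{\left(c,E \right)} = \frac{0 - 1}{5} = \frac{1}{5} \left(-1\right) = - \frac{1}{5}$)
$S{\left(C,J \right)} = - \frac{13}{3}$ ($S{\left(C,J \right)} = -3 + \frac{1}{- \frac{3}{4}} = -3 - \frac{4}{3} = - \frac{13}{3}$)
$19 \left(\left(19 - 17\right) + \frac{1}{S{\left(Z{\left(-2,0 \right)},1 \right)} + 29}\right) = 19 \left(\left(19 - 17\right) + \frac{1}{- \frac{13}{3} + 29}\right) = 19 \left(2 + \frac{1}{\frac{74}{3}}\right) = 19 \left(2 + \frac{3}{74}\right) = 19 \cdot \frac{151}{74} = \frac{2869}{74}$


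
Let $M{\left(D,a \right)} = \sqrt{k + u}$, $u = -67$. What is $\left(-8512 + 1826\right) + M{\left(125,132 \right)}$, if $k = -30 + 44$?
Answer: $-6686 + i \sqrt{53} \approx -6686.0 + 7.2801 i$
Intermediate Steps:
$k = 14$
$M{\left(D,a \right)} = i \sqrt{53}$ ($M{\left(D,a \right)} = \sqrt{14 - 67} = \sqrt{-53} = i \sqrt{53}$)
$\left(-8512 + 1826\right) + M{\left(125,132 \right)} = \left(-8512 + 1826\right) + i \sqrt{53} = -6686 + i \sqrt{53}$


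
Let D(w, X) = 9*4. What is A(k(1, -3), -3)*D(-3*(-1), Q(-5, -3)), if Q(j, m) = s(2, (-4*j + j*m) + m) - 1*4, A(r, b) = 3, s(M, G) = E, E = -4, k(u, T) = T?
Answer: 108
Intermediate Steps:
s(M, G) = -4
Q(j, m) = -8 (Q(j, m) = -4 - 1*4 = -4 - 4 = -8)
D(w, X) = 36
A(k(1, -3), -3)*D(-3*(-1), Q(-5, -3)) = 3*36 = 108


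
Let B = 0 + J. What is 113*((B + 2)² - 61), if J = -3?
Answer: -6780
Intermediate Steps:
B = -3 (B = 0 - 3 = -3)
113*((B + 2)² - 61) = 113*((-3 + 2)² - 61) = 113*((-1)² - 61) = 113*(1 - 61) = 113*(-60) = -6780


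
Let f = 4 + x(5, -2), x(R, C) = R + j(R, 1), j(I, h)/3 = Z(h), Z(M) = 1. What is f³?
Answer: 1728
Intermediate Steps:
j(I, h) = 3 (j(I, h) = 3*1 = 3)
x(R, C) = 3 + R (x(R, C) = R + 3 = 3 + R)
f = 12 (f = 4 + (3 + 5) = 4 + 8 = 12)
f³ = 12³ = 1728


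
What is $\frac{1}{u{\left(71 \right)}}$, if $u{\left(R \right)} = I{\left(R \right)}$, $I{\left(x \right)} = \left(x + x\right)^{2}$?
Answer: $\frac{1}{20164} \approx 4.9593 \cdot 10^{-5}$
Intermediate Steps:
$I{\left(x \right)} = 4 x^{2}$ ($I{\left(x \right)} = \left(2 x\right)^{2} = 4 x^{2}$)
$u{\left(R \right)} = 4 R^{2}$
$\frac{1}{u{\left(71 \right)}} = \frac{1}{4 \cdot 71^{2}} = \frac{1}{4 \cdot 5041} = \frac{1}{20164}$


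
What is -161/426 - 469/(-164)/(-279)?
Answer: -1261085/3248676 ≈ -0.38818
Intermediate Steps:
-161/426 - 469/(-164)/(-279) = -161*1/426 - 469*(-1/164)*(-1/279) = -161/426 + (469/164)*(-1/279) = -161/426 - 469/45756 = -1261085/3248676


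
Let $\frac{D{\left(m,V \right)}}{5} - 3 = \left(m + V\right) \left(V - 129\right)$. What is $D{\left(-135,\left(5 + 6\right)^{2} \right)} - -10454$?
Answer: $11029$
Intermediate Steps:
$D{\left(m,V \right)} = 15 + 5 \left(-129 + V\right) \left(V + m\right)$ ($D{\left(m,V \right)} = 15 + 5 \left(m + V\right) \left(V - 129\right) = 15 + 5 \left(V + m\right) \left(-129 + V\right) = 15 + 5 \left(-129 + V\right) \left(V + m\right)$)
$D{\left(-135,\left(5 + 6\right)^{2} \right)} - -10454 = \left(15 - 645 \left(5 + 6\right)^{2} - -87075 + 5 \left(\left(5 + 6\right)^{2}\right)^{2} + 5 \left(5 + 6\right)^{2} \left(-135\right)\right) - -10454 = \left(15 - 645 \cdot 11^{2} + 87075 + 5 \left(11^{2}\right)^{2} + 5 \cdot 11^{2} \left(-135\right)\right) + 10454 = \left(15 - 78045 + 87075 + 5 \cdot 121^{2} + 5 \cdot 121 \left(-135\right)\right) + 10454 = \left(15 - 78045 + 87075 + 5 \cdot 14641 - 81675\right) + 10454 = \left(15 - 78045 + 87075 + 73205 - 81675\right) + 10454 = 575 + 10454 = 11029$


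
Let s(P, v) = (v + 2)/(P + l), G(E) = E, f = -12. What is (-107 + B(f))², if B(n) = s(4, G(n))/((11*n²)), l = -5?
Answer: 7180698121/627264 ≈ 11448.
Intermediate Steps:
s(P, v) = (2 + v)/(-5 + P) (s(P, v) = (v + 2)/(P - 5) = (2 + v)/(-5 + P))
B(n) = (-2 - n)/(11*n²) (B(n) = ((2 + n)/(-5 + 4))/((11*n²)) = ((2 + n)/(-1))*(1/(11*n²)) = (-(2 + n))*(1/(11*n²)) = (-2 - n)*(1/(11*n²)) = (-2 - n)/(11*n²))
(-107 + B(f))² = (-107 + (1/11)*(-2 - 1*(-12))/(-12)²)² = (-107 + (1/11)*(1/144)*(-2 + 12))² = (-107 + (1/11)*(1/144)*10)² = (-107 + 5/792)² = (-84739/792)² = 7180698121/627264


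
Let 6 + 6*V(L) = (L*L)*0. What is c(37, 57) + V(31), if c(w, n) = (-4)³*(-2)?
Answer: 127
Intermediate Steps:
c(w, n) = 128 (c(w, n) = -64*(-2) = 128)
V(L) = -1 (V(L) = -1 + ((L*L)*0)/6 = -1 + (L²*0)/6 = -1 + (⅙)*0 = -1 + 0 = -1)
c(37, 57) + V(31) = 128 - 1 = 127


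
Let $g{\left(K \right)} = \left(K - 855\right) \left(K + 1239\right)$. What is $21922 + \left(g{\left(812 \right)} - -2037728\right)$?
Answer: $1971457$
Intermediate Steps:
$g{\left(K \right)} = \left(-855 + K\right) \left(1239 + K\right)$
$21922 + \left(g{\left(812 \right)} - -2037728\right) = 21922 + \left(\left(-1059345 + 812^{2} + 384 \cdot 812\right) - -2037728\right) = 21922 + \left(\left(-1059345 + 659344 + 311808\right) + 2037728\right) = 21922 + \left(-88193 + 2037728\right) = 21922 + 1949535 = 1971457$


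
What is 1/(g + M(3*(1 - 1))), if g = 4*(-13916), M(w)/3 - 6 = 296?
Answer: -1/54758 ≈ -1.8262e-5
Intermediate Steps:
M(w) = 906 (M(w) = 18 + 3*296 = 18 + 888 = 906)
g = -55664
1/(g + M(3*(1 - 1))) = 1/(-55664 + 906) = 1/(-54758) = -1/54758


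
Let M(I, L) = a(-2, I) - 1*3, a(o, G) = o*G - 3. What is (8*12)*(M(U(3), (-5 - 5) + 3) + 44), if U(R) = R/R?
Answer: 3456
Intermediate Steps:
a(o, G) = -3 + G*o (a(o, G) = G*o - 3 = -3 + G*o)
U(R) = 1
M(I, L) = -6 - 2*I (M(I, L) = (-3 + I*(-2)) - 1*3 = (-3 - 2*I) - 3 = -6 - 2*I)
(8*12)*(M(U(3), (-5 - 5) + 3) + 44) = (8*12)*((-6 - 2*1) + 44) = 96*((-6 - 2) + 44) = 96*(-8 + 44) = 96*36 = 3456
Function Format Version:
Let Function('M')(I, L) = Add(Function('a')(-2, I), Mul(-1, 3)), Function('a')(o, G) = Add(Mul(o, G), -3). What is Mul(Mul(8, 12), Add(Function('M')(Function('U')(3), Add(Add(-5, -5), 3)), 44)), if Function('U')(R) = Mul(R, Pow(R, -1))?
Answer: 3456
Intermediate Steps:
Function('a')(o, G) = Add(-3, Mul(G, o)) (Function('a')(o, G) = Add(Mul(G, o), -3) = Add(-3, Mul(G, o)))
Function('U')(R) = 1
Function('M')(I, L) = Add(-6, Mul(-2, I)) (Function('M')(I, L) = Add(Add(-3, Mul(I, -2)), Mul(-1, 3)) = Add(Add(-3, Mul(-2, I)), -3) = Add(-6, Mul(-2, I)))
Mul(Mul(8, 12), Add(Function('M')(Function('U')(3), Add(Add(-5, -5), 3)), 44)) = Mul(Mul(8, 12), Add(Add(-6, Mul(-2, 1)), 44)) = Mul(96, Add(Add(-6, -2), 44)) = Mul(96, Add(-8, 44)) = Mul(96, 36) = 3456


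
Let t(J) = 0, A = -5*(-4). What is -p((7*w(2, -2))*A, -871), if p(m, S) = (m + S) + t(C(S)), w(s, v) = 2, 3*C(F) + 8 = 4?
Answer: 591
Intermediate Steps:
C(F) = -4/3 (C(F) = -8/3 + (⅓)*4 = -8/3 + 4/3 = -4/3)
A = 20
p(m, S) = S + m (p(m, S) = (m + S) + 0 = (S + m) + 0 = S + m)
-p((7*w(2, -2))*A, -871) = -(-871 + (7*2)*20) = -(-871 + 14*20) = -(-871 + 280) = -1*(-591) = 591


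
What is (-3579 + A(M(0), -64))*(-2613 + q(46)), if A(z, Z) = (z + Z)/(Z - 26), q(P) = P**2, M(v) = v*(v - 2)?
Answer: 80028431/45 ≈ 1.7784e+6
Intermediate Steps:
M(v) = v*(-2 + v)
A(z, Z) = (Z + z)/(-26 + Z)
(-3579 + A(M(0), -64))*(-2613 + q(46)) = (-3579 + (-64 + 0*(-2 + 0))/(-26 - 64))*(-2613 + 46**2) = (-3579 + (-64 + 0*(-2))/(-90))*(-2613 + 2116) = (-3579 - (-64 + 0)/90)*(-497) = (-3579 - 1/90*(-64))*(-497) = (-3579 + 32/45)*(-497) = -161023/45*(-497) = 80028431/45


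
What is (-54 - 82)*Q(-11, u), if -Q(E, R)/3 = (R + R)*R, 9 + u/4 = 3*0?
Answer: 1057536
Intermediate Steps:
u = -36 (u = -36 + 4*(3*0) = -36 + 4*0 = -36 + 0 = -36)
Q(E, R) = -6*R² (Q(E, R) = -3*(R + R)*R = -3*2*R*R = -6*R²)
(-54 - 82)*Q(-11, u) = (-54 - 82)*(-6*(-36)²) = -(-816)*1296 = -136*(-7776) = 1057536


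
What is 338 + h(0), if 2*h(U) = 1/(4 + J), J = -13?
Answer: 6083/18 ≈ 337.94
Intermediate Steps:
h(U) = -1/18 (h(U) = 1/(2*(4 - 13)) = (½)/(-9) = (½)*(-⅑) = -1/18)
338 + h(0) = 338 - 1/18 = 6083/18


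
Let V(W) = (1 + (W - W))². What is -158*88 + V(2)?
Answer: -13903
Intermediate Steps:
V(W) = 1 (V(W) = (1 + 0)² = 1² = 1)
-158*88 + V(2) = -158*88 + 1 = -13904 + 1 = -13903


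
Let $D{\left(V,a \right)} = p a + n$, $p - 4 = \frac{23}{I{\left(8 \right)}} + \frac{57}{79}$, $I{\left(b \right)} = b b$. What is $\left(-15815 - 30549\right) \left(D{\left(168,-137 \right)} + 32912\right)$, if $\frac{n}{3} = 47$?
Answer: $- \frac{1896247900825}{1264} \approx -1.5002 \cdot 10^{9}$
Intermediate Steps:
$I{\left(b \right)} = b^{2}$
$n = 141$ ($n = 3 \cdot 47 = 141$)
$p = \frac{25689}{5056}$ ($p = 4 + \left(\frac{23}{8^{2}} + \frac{57}{79}\right) = 4 + \left(\frac{23}{64} + 57 \cdot \frac{1}{79}\right) = 4 + \left(23 \cdot \frac{1}{64} + \frac{57}{79}\right) = 4 + \left(\frac{23}{64} + \frac{57}{79}\right) = 4 + \frac{5465}{5056} = \frac{25689}{5056} \approx 5.0809$)
$D{\left(V,a \right)} = 141 + \frac{25689 a}{5056}$ ($D{\left(V,a \right)} = \frac{25689 a}{5056} + 141 = 141 + \frac{25689 a}{5056}$)
$\left(-15815 - 30549\right) \left(D{\left(168,-137 \right)} + 32912\right) = \left(-15815 - 30549\right) \left(\left(141 + \frac{25689}{5056} \left(-137\right)\right) + 32912\right) = - 46364 \left(\left(141 - \frac{3519393}{5056}\right) + 32912\right) = - 46364 \left(- \frac{2806497}{5056} + 32912\right) = \left(-46364\right) \frac{163596575}{5056} = - \frac{1896247900825}{1264}$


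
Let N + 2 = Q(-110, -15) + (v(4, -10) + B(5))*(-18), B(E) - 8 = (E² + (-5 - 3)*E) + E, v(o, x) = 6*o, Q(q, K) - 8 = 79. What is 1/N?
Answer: -1/311 ≈ -0.0032154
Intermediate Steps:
Q(q, K) = 87 (Q(q, K) = 8 + 79 = 87)
B(E) = 8 + E² - 7*E (B(E) = 8 + ((E² + (-5 - 3)*E) + E) = 8 + ((E² - 8*E) + E) = 8 + (E² - 7*E) = 8 + E² - 7*E)
N = -311 (N = -2 + (87 + (6*4 + (8 + 5² - 7*5))*(-18)) = -2 + (87 + (24 + (8 + 25 - 35))*(-18)) = -2 + (87 + (24 - 2)*(-18)) = -2 + (87 + 22*(-18)) = -2 + (87 - 396) = -2 - 309 = -311)
1/N = 1/(-311) = -1/311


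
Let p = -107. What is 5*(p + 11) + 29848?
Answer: 29368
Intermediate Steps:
5*(p + 11) + 29848 = 5*(-107 + 11) + 29848 = 5*(-96) + 29848 = -480 + 29848 = 29368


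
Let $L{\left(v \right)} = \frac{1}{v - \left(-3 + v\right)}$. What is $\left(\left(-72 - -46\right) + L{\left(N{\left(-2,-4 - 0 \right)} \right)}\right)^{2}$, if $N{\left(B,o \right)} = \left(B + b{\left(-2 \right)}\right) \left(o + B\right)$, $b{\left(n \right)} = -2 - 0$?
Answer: $\frac{5929}{9} \approx 658.78$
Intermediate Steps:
$b{\left(n \right)} = -2$ ($b{\left(n \right)} = -2 + 0 = -2$)
$N{\left(B,o \right)} = \left(-2 + B\right) \left(B + o\right)$ ($N{\left(B,o \right)} = \left(B - 2\right) \left(o + B\right) = \left(-2 + B\right) \left(B + o\right)$)
$L{\left(v \right)} = \frac{1}{3}$
$\left(\left(-72 - -46\right) + L{\left(N{\left(-2,-4 - 0 \right)} \right)}\right)^{2} = \left(\left(-72 - -46\right) + \frac{1}{3}\right)^{2} = \left(\left(-72 + 46\right) + \frac{1}{3}\right)^{2} = \left(-26 + \frac{1}{3}\right)^{2} = \left(- \frac{77}{3}\right)^{2} = \frac{5929}{9}$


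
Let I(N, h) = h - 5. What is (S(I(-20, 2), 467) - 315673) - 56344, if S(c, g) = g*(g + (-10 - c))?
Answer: -157197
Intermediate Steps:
I(N, h) = -5 + h
S(c, g) = g*(-10 + g - c)
(S(I(-20, 2), 467) - 315673) - 56344 = (467*(-10 + 467 - (-5 + 2)) - 315673) - 56344 = (467*(-10 + 467 - 1*(-3)) - 315673) - 56344 = (467*(-10 + 467 + 3) - 315673) - 56344 = (467*460 - 315673) - 56344 = (214820 - 315673) - 56344 = -100853 - 56344 = -157197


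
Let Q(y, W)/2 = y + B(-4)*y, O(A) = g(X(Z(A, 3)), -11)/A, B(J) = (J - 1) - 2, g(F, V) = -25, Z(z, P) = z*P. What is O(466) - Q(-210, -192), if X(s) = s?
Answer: -1174345/466 ≈ -2520.1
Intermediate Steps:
Z(z, P) = P*z
B(J) = -3 + J (B(J) = (-1 + J) - 2 = -3 + J)
O(A) = -25/A
Q(y, W) = -12*y (Q(y, W) = 2*(y + (-3 - 4)*y) = 2*(y - 7*y) = 2*(-6*y) = -12*y)
O(466) - Q(-210, -192) = -25/466 - (-12)*(-210) = -25*1/466 - 1*2520 = -25/466 - 2520 = -1174345/466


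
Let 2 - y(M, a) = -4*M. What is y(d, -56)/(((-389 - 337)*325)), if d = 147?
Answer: -59/23595 ≈ -0.0025005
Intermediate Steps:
y(M, a) = 2 + 4*M (y(M, a) = 2 - (-4)*M = 2 + 4*M)
y(d, -56)/(((-389 - 337)*325)) = (2 + 4*147)/(((-389 - 337)*325)) = (2 + 588)/((-726*325)) = 590/(-235950) = 590*(-1/235950) = -59/23595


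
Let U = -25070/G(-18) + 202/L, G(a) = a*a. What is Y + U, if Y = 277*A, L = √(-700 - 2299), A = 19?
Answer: 840071/162 - 202*I*√2999/2999 ≈ 5185.6 - 3.6886*I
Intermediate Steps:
L = I*√2999 (L = √(-2999) = I*√2999 ≈ 54.763*I)
G(a) = a²
Y = 5263 (Y = 277*19 = 5263)
U = -12535/162 - 202*I*√2999/2999 (U = -25070/((-18)²) + 202/((I*√2999)) = -25070/324 + 202*(-I*√2999/2999) = -25070*1/324 - 202*I*√2999/2999 = -12535/162 - 202*I*√2999/2999 ≈ -77.377 - 3.6886*I)
Y + U = 5263 + (-12535/162 - 202*I*√2999/2999) = 840071/162 - 202*I*√2999/2999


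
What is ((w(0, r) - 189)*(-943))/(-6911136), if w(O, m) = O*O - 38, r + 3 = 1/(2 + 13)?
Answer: -214061/6911136 ≈ -0.030973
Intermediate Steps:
r = -44/15 (r = -3 + 1/(2 + 13) = -3 + 1/15 = -44/15 ≈ -2.9333)
w(O, m) = -38 + O**2 (w(O, m) = O**2 - 38 = -38 + O**2)
((w(0, r) - 189)*(-943))/(-6911136) = (((-38 + 0**2) - 189)*(-943))/(-6911136) = (((-38 + 0) - 189)*(-943))*(-1/6911136) = ((-38 - 189)*(-943))*(-1/6911136) = -227*(-943)*(-1/6911136) = 214061*(-1/6911136) = -214061/6911136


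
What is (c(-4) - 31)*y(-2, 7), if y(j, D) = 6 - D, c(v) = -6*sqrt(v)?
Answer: 31 + 12*I ≈ 31.0 + 12.0*I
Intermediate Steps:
(c(-4) - 31)*y(-2, 7) = (-12*I - 31)*(6 - 1*7) = (-12*I - 31)*(6 - 7) = (-12*I - 31)*(-1) = (-31 - 12*I)*(-1) = 31 + 12*I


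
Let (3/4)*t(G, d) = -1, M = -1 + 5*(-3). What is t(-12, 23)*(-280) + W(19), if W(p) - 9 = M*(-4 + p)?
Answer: 427/3 ≈ 142.33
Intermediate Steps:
M = -16 (M = -1 - 15 = -16)
t(G, d) = -4/3 (t(G, d) = (4/3)*(-1) = -4/3)
W(p) = 73 - 16*p (W(p) = 9 - 16*(-4 + p) = 9 + (64 - 16*p) = 73 - 16*p)
t(-12, 23)*(-280) + W(19) = -4/3*(-280) + (73 - 16*19) = 1120/3 + (73 - 304) = 1120/3 - 231 = 427/3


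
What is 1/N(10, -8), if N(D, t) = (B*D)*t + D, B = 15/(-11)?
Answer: 11/1310 ≈ 0.0083970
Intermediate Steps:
B = -15/11 (B = 15*(-1/11) = -15/11 ≈ -1.3636)
N(D, t) = D - 15*D*t/11 (N(D, t) = (-15*D/11)*t + D = -15*D*t/11 + D = D - 15*D*t/11)
1/N(10, -8) = 1/((1/11)*10*(11 - 15*(-8))) = 1/((1/11)*10*(11 + 120)) = 1/((1/11)*10*131) = 1/(1310/11) = 11/1310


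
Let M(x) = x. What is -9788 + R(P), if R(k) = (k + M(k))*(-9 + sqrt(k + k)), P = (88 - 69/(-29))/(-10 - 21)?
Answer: -8752234/899 - 5242*I*sqrt(4712558)/808201 ≈ -9735.5 - 14.08*I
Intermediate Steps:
P = -2621/899 (P = (88 - 69*(-1/29))/(-31) = (88 + 69/29)*(-1/31) = (2621/29)*(-1/31) = -2621/899 ≈ -2.9155)
R(k) = 2*k*(-9 + sqrt(2)*sqrt(k)) (R(k) = (k + k)*(-9 + sqrt(k + k)) = (2*k)*(-9 + sqrt(2*k)) = (2*k)*(-9 + sqrt(2)*sqrt(k)) = 2*k*(-9 + sqrt(2)*sqrt(k)))
-9788 + R(P) = -9788 + (-18*(-2621/899) + 2*sqrt(2)*(-2621/899)**(3/2)) = -9788 + (47178/899 + 2*sqrt(2)*(-2621*I*sqrt(2356279)/808201)) = -9788 + (47178/899 - 5242*I*sqrt(4712558)/808201) = -8752234/899 - 5242*I*sqrt(4712558)/808201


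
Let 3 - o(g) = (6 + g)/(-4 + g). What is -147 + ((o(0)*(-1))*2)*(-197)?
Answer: 1626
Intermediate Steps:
o(g) = 3 - (6 + g)/(-4 + g)
-147 + ((o(0)*(-1))*2)*(-197) = -147 + (((2*(-9 + 0)/(-4 + 0))*(-1))*2)*(-197) = -147 + (((2*(-9)/(-4))*(-1))*2)*(-197) = -147 + (((2*(-1/4)*(-9))*(-1))*2)*(-197) = -147 + (((9/2)*(-1))*2)*(-197) = -147 - 9/2*2*(-197) = -147 - 9*(-197) = -147 + 1773 = 1626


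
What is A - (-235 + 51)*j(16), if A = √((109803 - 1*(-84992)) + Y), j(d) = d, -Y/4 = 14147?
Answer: 2944 + √138207 ≈ 3315.8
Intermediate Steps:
Y = -56588 (Y = -4*14147 = -56588)
A = √138207 (A = √((109803 - 1*(-84992)) - 56588) = √((109803 + 84992) - 56588) = √(194795 - 56588) = √138207 ≈ 371.76)
A - (-235 + 51)*j(16) = √138207 - (-235 + 51)*16 = √138207 - (-184)*16 = √138207 - 1*(-2944) = √138207 + 2944 = 2944 + √138207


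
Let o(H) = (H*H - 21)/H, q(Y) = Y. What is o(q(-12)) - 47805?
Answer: -191261/4 ≈ -47815.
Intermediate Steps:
o(H) = (-21 + H**2)/H (o(H) = (H**2 - 21)/H = (-21 + H**2)/H)
o(q(-12)) - 47805 = (-12 - 21/(-12)) - 47805 = (-12 - 21*(-1/12)) - 47805 = (-12 + 7/4) - 47805 = -41/4 - 47805 = -191261/4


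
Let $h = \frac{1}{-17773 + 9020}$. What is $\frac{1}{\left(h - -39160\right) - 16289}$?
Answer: $\frac{8753}{200189862} \approx 4.3723 \cdot 10^{-5}$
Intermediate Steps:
$h = - \frac{1}{8753}$ ($h = \frac{1}{-8753} = - \frac{1}{8753} \approx -0.00011425$)
$\frac{1}{\left(h - -39160\right) - 16289} = \frac{1}{\left(- \frac{1}{8753} - -39160\right) - 16289} = \frac{1}{\left(- \frac{1}{8753} + 39160\right) - 16289} = \frac{1}{\frac{342767479}{8753} - 16289} = \frac{1}{\frac{200189862}{8753}} = \frac{8753}{200189862}$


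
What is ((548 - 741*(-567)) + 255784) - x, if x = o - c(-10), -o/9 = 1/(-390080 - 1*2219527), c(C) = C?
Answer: 588439412558/869869 ≈ 6.7647e+5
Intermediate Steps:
o = 3/869869 (o = -9/(-390080 - 1*2219527) = -9/(-390080 - 2219527) = -9/(-2609607) = -9*(-1/2609607) = 3/869869 ≈ 3.4488e-6)
x = 8698693/869869 (x = 3/869869 - 1*(-10) = 3/869869 + 10 = 8698693/869869 ≈ 10.000)
((548 - 741*(-567)) + 255784) - x = ((548 - 741*(-567)) + 255784) - 1*8698693/869869 = ((548 + 420147) + 255784) - 8698693/869869 = (420695 + 255784) - 8698693/869869 = 676479 - 8698693/869869 = 588439412558/869869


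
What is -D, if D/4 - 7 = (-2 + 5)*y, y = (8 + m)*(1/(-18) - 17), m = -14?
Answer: -1256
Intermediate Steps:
y = 307/3 (y = (8 - 14)*(1/(-18) - 17) = -6*(-1/18 - 17) = -6*(-307/18) = 307/3 ≈ 102.33)
D = 1256 (D = 28 + 4*((-2 + 5)*(307/3)) = 28 + 4*(3*(307/3)) = 28 + 4*307 = 28 + 1228 = 1256)
-D = -1*1256 = -1256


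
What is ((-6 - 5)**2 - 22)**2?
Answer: 9801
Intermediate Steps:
((-6 - 5)**2 - 22)**2 = ((-11)**2 - 22)**2 = (121 - 22)**2 = 99**2 = 9801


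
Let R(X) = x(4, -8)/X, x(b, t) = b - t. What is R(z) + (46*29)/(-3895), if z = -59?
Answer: -125446/229805 ≈ -0.54588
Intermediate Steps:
R(X) = 12/X (R(X) = (4 - 1*(-8))/X = (4 + 8)/X = 12/X)
R(z) + (46*29)/(-3895) = 12/(-59) + (46*29)/(-3895) = 12*(-1/59) + 1334*(-1/3895) = -12/59 - 1334/3895 = -125446/229805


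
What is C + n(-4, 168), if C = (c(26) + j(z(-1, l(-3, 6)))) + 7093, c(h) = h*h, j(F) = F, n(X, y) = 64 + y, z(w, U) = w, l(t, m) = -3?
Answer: 8000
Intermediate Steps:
c(h) = h²
C = 7768 (C = (26² - 1) + 7093 = (676 - 1) + 7093 = 675 + 7093 = 7768)
C + n(-4, 168) = 7768 + (64 + 168) = 7768 + 232 = 8000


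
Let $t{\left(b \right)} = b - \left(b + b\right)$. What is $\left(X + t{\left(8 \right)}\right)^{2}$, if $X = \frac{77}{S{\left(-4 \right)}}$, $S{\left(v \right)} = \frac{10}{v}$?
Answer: $\frac{37636}{25} \approx 1505.4$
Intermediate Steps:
$t{\left(b \right)} = - b$ ($t{\left(b \right)} = b - 2 b = - b$)
$X = - \frac{154}{5}$ ($X = \frac{77}{10 \frac{1}{-4}} = \frac{77}{10 \left(- \frac{1}{4}\right)} = \frac{77}{- \frac{5}{2}} = 77 \left(- \frac{2}{5}\right) = - \frac{154}{5} \approx -30.8$)
$\left(X + t{\left(8 \right)}\right)^{2} = \left(- \frac{154}{5} - 8\right)^{2} = \left(- \frac{194}{5}\right)^{2} = \frac{37636}{25}$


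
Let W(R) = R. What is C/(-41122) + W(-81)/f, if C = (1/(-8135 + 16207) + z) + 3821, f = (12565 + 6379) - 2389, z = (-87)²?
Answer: -1548954920459/5495213459120 ≈ -0.28187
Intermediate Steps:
z = 7569
f = 16555 (f = 18944 - 2389 = 16555)
C = 91940081/8072 (C = (1/(-8135 + 16207) + 7569) + 3821 = (1/8072 + 7569) + 3821 = 61096969/8072 + 3821 = 91940081/8072 ≈ 11390.)
C/(-41122) + W(-81)/f = (91940081/8072)/(-41122) - 81/16555 = (91940081/8072)*(-1/41122) - 81*1/16555 = -91940081/331936784 - 81/16555 = -1548954920459/5495213459120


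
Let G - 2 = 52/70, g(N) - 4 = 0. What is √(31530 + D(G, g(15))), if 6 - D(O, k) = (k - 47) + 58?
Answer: √31521 ≈ 177.54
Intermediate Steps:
g(N) = 4 (g(N) = 4 + 0 = 4)
G = 96/35 (G = 2 + 52/70 = 2 + 52*(1/70) = 2 + 26/35 = 96/35 ≈ 2.7429)
D(O, k) = -5 - k (D(O, k) = 6 - ((k - 47) + 58) = 6 - ((-47 + k) + 58) = 6 - (11 + k) = 6 + (-11 - k) = -5 - k)
√(31530 + D(G, g(15))) = √(31530 + (-5 - 1*4)) = √(31530 + (-5 - 4)) = √(31530 - 9) = √31521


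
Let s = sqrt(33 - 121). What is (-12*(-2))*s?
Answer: 48*I*sqrt(22) ≈ 225.14*I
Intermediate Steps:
s = 2*I*sqrt(22) (s = sqrt(-88) = 2*I*sqrt(22) ≈ 9.3808*I)
(-12*(-2))*s = (-12*(-2))*(2*I*sqrt(22)) = 24*(2*I*sqrt(22)) = 48*I*sqrt(22)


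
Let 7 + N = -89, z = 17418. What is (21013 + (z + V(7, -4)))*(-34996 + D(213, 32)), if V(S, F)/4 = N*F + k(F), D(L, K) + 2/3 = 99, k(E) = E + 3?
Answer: -1394615453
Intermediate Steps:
k(E) = 3 + E
D(L, K) = 295/3 (D(L, K) = -2/3 + 99 = 295/3)
N = -96 (N = -7 - 89 = -96)
V(S, F) = 12 - 380*F (V(S, F) = 4*(-96*F + (3 + F)) = 4*(3 - 95*F) = 12 - 380*F)
(21013 + (z + V(7, -4)))*(-34996 + D(213, 32)) = (21013 + (17418 + (12 - 380*(-4))))*(-34996 + 295/3) = (21013 + (17418 + (12 + 1520)))*(-104693/3) = (21013 + (17418 + 1532))*(-104693/3) = (21013 + 18950)*(-104693/3) = 39963*(-104693/3) = -1394615453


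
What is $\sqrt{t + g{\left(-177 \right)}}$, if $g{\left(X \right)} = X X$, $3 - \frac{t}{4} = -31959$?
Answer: $\sqrt{159177} \approx 398.97$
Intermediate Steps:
$t = 127848$ ($t = 12 - -127836 = 12 + 127836 = 127848$)
$g{\left(X \right)} = X^{2}$
$\sqrt{t + g{\left(-177 \right)}} = \sqrt{127848 + \left(-177\right)^{2}} = \sqrt{127848 + 31329} = \sqrt{159177}$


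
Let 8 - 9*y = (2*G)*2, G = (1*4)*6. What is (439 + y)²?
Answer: 14922769/81 ≈ 1.8423e+5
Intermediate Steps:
G = 24 (G = 4*6 = 24)
y = -88/9 (y = 8/9 - 2*24*2/9 = 8/9 - 16*2/3 = 8/9 - ⅑*96 = 8/9 - 32/3 = -88/9 ≈ -9.7778)
(439 + y)² = (439 - 88/9)² = (3863/9)² = 14922769/81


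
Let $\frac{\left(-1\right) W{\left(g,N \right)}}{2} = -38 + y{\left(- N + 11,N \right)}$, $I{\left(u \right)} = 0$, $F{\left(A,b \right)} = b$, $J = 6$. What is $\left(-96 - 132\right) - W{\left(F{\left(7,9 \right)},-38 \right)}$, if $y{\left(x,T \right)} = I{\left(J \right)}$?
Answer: $-304$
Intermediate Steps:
$y{\left(x,T \right)} = 0$
$W{\left(g,N \right)} = 76$ ($W{\left(g,N \right)} = - 2 \left(-38 + 0\right) = \left(-2\right) \left(-38\right) = 76$)
$\left(-96 - 132\right) - W{\left(F{\left(7,9 \right)},-38 \right)} = \left(-96 - 132\right) - 76 = -228 - 76 = -304$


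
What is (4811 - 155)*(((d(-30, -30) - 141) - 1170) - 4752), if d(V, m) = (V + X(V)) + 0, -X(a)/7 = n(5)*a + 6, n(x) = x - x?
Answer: -28564560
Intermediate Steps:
n(x) = 0
X(a) = -42 (X(a) = -7*(0*a + 6) = -7*(0 + 6) = -7*6 = -42)
d(V, m) = -42 + V (d(V, m) = (V - 42) + 0 = (-42 + V) + 0 = -42 + V)
(4811 - 155)*(((d(-30, -30) - 141) - 1170) - 4752) = (4811 - 155)*((((-42 - 30) - 141) - 1170) - 4752) = 4656*(((-72 - 141) - 1170) - 4752) = 4656*((-213 - 1170) - 4752) = 4656*(-1383 - 4752) = 4656*(-6135) = -28564560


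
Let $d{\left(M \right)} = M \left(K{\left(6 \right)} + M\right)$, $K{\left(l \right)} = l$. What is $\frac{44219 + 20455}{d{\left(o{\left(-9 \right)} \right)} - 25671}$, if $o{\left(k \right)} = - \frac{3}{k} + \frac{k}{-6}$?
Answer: $- \frac{2328264}{923639} \approx -2.5208$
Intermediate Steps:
$o{\left(k \right)} = - \frac{3}{k} - \frac{k}{6}$ ($o{\left(k \right)} = - \frac{3}{k} + k \left(- \frac{1}{6}\right) = - \frac{3}{k} - \frac{k}{6}$)
$d{\left(M \right)} = M \left(6 + M\right)$
$\frac{44219 + 20455}{d{\left(o{\left(-9 \right)} \right)} - 25671} = \frac{44219 + 20455}{\left(- \frac{3}{-9} - - \frac{3}{2}\right) \left(6 - \left(- \frac{3}{2} + \frac{3}{-9}\right)\right) - 25671} = \frac{64674}{\left(\left(-3\right) \left(- \frac{1}{9}\right) + \frac{3}{2}\right) \left(6 + \left(\left(-3\right) \left(- \frac{1}{9}\right) + \frac{3}{2}\right)\right) - 25671} = \frac{64674}{\left(\frac{1}{3} + \frac{3}{2}\right) \left(6 + \left(\frac{1}{3} + \frac{3}{2}\right)\right) - 25671} = \frac{64674}{\frac{11 \left(6 + \frac{11}{6}\right)}{6} - 25671} = \frac{64674}{\frac{11}{6} \cdot \frac{47}{6} - 25671} = \frac{64674}{\frac{517}{36} - 25671} = \frac{64674}{- \frac{923639}{36}} = 64674 \left(- \frac{36}{923639}\right) = - \frac{2328264}{923639}$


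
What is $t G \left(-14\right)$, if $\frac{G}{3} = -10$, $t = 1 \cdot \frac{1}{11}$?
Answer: $\frac{420}{11} \approx 38.182$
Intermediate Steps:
$t = \frac{1}{11}$ ($t = 1 \cdot \frac{1}{11} = \frac{1}{11} \approx 0.090909$)
$G = -30$ ($G = 3 \left(-10\right) = -30$)
$t G \left(-14\right) = \frac{1}{11} \left(-30\right) \left(-14\right) = \left(- \frac{30}{11}\right) \left(-14\right) = \frac{420}{11}$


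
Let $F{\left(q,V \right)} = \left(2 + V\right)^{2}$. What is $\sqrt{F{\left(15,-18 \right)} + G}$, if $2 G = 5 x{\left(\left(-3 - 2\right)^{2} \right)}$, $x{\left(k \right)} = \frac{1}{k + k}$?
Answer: $\frac{3 \sqrt{2845}}{10} \approx 16.002$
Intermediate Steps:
$x{\left(k \right)} = \frac{1}{2 k}$
$G = \frac{1}{20}$ ($G = \frac{5 \frac{1}{2 \left(-3 - 2\right)^{2}}}{2} = \frac{5 \frac{1}{2 \left(-5\right)^{2}}}{2} = \frac{5 \frac{1}{2 \cdot 25}}{2} = \frac{5 \cdot \frac{1}{2} \cdot \frac{1}{25}}{2} = \frac{5 \cdot \frac{1}{50}}{2} = \frac{1}{2} \cdot \frac{1}{10} = \frac{1}{20} \approx 0.05$)
$\sqrt{F{\left(15,-18 \right)} + G} = \sqrt{\left(2 - 18\right)^{2} + \frac{1}{20}} = \sqrt{\left(-16\right)^{2} + \frac{1}{20}} = \sqrt{256 + \frac{1}{20}} = \sqrt{\frac{5121}{20}} = \frac{3 \sqrt{2845}}{10}$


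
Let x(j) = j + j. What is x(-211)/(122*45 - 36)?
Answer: -211/2727 ≈ -0.077374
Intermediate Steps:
x(j) = 2*j
x(-211)/(122*45 - 36) = (2*(-211))/(122*45 - 36) = -422/(5490 - 36) = -422/5454 = -422*1/5454 = -211/2727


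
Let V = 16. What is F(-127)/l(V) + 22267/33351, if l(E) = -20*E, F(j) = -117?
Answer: 11027507/10672320 ≈ 1.0333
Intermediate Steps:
F(-127)/l(V) + 22267/33351 = -117/((-20*16)) + 22267/33351 = -117/(-320) + 22267*(1/33351) = -117*(-1/320) + 22267/33351 = 117/320 + 22267/33351 = 11027507/10672320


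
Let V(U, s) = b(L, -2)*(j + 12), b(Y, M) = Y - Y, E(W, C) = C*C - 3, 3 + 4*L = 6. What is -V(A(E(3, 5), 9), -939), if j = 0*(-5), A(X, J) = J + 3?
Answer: 0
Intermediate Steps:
L = 3/4 (L = -3/4 + (1/4)*6 = -3/4 + 3/2 = 3/4 ≈ 0.75000)
E(W, C) = -3 + C**2 (E(W, C) = C**2 - 3 = -3 + C**2)
b(Y, M) = 0
A(X, J) = 3 + J
j = 0
V(U, s) = 0 (V(U, s) = 0*(0 + 12) = 0*12 = 0)
-V(A(E(3, 5), 9), -939) = -1*0 = 0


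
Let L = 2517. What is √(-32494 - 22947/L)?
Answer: I*√22879626485/839 ≈ 180.29*I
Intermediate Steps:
√(-32494 - 22947/L) = √(-32494 - 22947/2517) = √(-32494 - 22947*1/2517) = √(-32494 - 7649/839) = √(-27270115/839) = I*√22879626485/839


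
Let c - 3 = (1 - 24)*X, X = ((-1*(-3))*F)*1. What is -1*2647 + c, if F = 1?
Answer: -2713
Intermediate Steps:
X = 3 (X = (-1*(-3)*1)*1 = (3*1)*1 = 3*1 = 3)
c = -66 (c = 3 + (1 - 24)*3 = 3 - 23*3 = 3 - 69 = -66)
-1*2647 + c = -1*2647 - 66 = -2647 - 66 = -2713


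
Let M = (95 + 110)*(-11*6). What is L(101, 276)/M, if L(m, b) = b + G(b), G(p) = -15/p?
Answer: -25387/1244760 ≈ -0.020395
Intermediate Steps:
L(m, b) = b - 15/b
M = -13530 (M = 205*(-66) = -13530)
L(101, 276)/M = (276 - 15/276)/(-13530) = (276 - 15*1/276)*(-1/13530) = (276 - 5/92)*(-1/13530) = (25387/92)*(-1/13530) = -25387/1244760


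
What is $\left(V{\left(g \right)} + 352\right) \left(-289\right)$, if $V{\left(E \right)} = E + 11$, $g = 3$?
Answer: $-105774$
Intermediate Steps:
$V{\left(E \right)} = 11 + E$
$\left(V{\left(g \right)} + 352\right) \left(-289\right) = \left(\left(11 + 3\right) + 352\right) \left(-289\right) = \left(14 + 352\right) \left(-289\right) = 366 \left(-289\right) = -105774$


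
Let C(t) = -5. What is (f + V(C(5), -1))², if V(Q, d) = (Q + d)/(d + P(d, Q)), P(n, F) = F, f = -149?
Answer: 21904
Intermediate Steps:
V(Q, d) = 1 (V(Q, d) = (Q + d)/(d + Q) = (Q + d)/(Q + d) = 1)
(f + V(C(5), -1))² = (-149 + 1)² = (-148)² = 21904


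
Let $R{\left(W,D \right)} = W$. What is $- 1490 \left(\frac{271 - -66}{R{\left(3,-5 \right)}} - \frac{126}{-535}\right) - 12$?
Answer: $- \frac{53844406}{321} \approx -1.6774 \cdot 10^{5}$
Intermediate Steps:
$- 1490 \left(\frac{271 - -66}{R{\left(3,-5 \right)}} - \frac{126}{-535}\right) - 12 = - 1490 \left(\frac{271 - -66}{3} - \frac{126}{-535}\right) - 12 = - 1490 \left(\left(271 + 66\right) \frac{1}{3} - - \frac{126}{535}\right) - 12 = - 1490 \left(337 \cdot \frac{1}{3} + \frac{126}{535}\right) - 12 = - 1490 \left(\frac{337}{3} + \frac{126}{535}\right) - 12 = \left(-1490\right) \frac{180673}{1605} - 12 = - \frac{53840554}{321} - 12 = - \frac{53844406}{321}$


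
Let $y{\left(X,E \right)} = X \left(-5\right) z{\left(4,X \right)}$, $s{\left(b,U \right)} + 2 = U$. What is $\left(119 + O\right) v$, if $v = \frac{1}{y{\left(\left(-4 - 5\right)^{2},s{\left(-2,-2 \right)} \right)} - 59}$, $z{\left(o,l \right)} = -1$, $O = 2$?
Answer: $\frac{121}{346} \approx 0.34971$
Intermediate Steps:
$s{\left(b,U \right)} = -2 + U$
$y{\left(X,E \right)} = 5 X$ ($y{\left(X,E \right)} = X \left(-5\right) \left(-1\right) = - 5 X \left(-1\right) = 5 X$)
$v = \frac{1}{346}$ ($v = \frac{1}{5 \left(-4 - 5\right)^{2} - 59} = \frac{1}{5 \left(-9\right)^{2} - 59} = \frac{1}{5 \cdot 81 - 59} = \frac{1}{405 - 59} = \frac{1}{346} \approx 0.0028902$)
$\left(119 + O\right) v = \left(119 + 2\right) \frac{1}{346} = 121 \cdot \frac{1}{346} = \frac{121}{346}$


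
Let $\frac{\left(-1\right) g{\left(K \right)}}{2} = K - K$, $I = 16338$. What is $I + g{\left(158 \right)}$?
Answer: $16338$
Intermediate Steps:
$g{\left(K \right)} = 0$ ($g{\left(K \right)} = - 2 \left(K - K\right) = \left(-2\right) 0 = 0$)
$I + g{\left(158 \right)} = 16338 + 0 = 16338$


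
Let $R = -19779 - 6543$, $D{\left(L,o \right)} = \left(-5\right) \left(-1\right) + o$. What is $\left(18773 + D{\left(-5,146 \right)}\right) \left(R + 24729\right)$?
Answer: $-30145932$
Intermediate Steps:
$D{\left(L,o \right)} = 5 + o$
$R = -26322$
$\left(18773 + D{\left(-5,146 \right)}\right) \left(R + 24729\right) = \left(18773 + \left(5 + 146\right)\right) \left(-26322 + 24729\right) = \left(18773 + 151\right) \left(-1593\right) = 18924 \left(-1593\right) = -30145932$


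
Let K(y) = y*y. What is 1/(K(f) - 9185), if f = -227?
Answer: 1/42344 ≈ 2.3616e-5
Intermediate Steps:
K(y) = y²
1/(K(f) - 9185) = 1/((-227)² - 9185) = 1/(51529 - 9185) = 1/42344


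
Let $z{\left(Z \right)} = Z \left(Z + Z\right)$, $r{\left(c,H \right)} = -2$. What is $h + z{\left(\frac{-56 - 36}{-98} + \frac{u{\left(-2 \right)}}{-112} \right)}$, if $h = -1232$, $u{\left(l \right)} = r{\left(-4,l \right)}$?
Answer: $- \frac{94516399}{76832} \approx -1230.2$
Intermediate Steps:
$u{\left(l \right)} = -2$
$z{\left(Z \right)} = 2 Z^{2}$ ($z{\left(Z \right)} = Z 2 Z = 2 Z^{2}$)
$h + z{\left(\frac{-56 - 36}{-98} + \frac{u{\left(-2 \right)}}{-112} \right)} = -1232 + 2 \left(\frac{-56 - 36}{-98} - \frac{2}{-112}\right)^{2} = -1232 + 2 \left(\left(-56 - 36\right) \left(- \frac{1}{98}\right) - - \frac{1}{56}\right)^{2} = -1232 + 2 \left(\left(-92\right) \left(- \frac{1}{98}\right) + \frac{1}{56}\right)^{2} = -1232 + 2 \left(\frac{46}{49} + \frac{1}{56}\right)^{2} = -1232 + 2 \left(\frac{375}{392}\right)^{2} = -1232 + 2 \cdot \frac{140625}{153664} = -1232 + \frac{140625}{76832} = - \frac{94516399}{76832}$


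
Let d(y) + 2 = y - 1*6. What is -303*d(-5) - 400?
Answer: 3539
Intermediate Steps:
d(y) = -8 + y (d(y) = -2 + (y - 1*6) = -2 + (y - 6) = -2 + (-6 + y) = -8 + y)
-303*d(-5) - 400 = -303*(-8 - 5) - 400 = -303*(-13) - 400 = 3939 - 400 = 3539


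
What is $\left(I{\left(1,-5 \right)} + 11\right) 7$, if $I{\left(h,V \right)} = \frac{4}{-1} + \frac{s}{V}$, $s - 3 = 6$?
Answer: $\frac{182}{5} \approx 36.4$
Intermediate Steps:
$s = 9$ ($s = 3 + 6 = 9$)
$I{\left(h,V \right)} = -4 + \frac{9}{V}$ ($I{\left(h,V \right)} = \frac{4}{-1} + \frac{9}{V} = 4 \left(-1\right) + \frac{9}{V} = -4 + \frac{9}{V}$)
$\left(I{\left(1,-5 \right)} + 11\right) 7 = \left(\left(-4 + \frac{9}{-5}\right) + 11\right) 7 = \left(\left(-4 + 9 \left(- \frac{1}{5}\right)\right) + 11\right) 7 = \left(\left(-4 - \frac{9}{5}\right) + 11\right) 7 = \left(- \frac{29}{5} + 11\right) 7 = \frac{26}{5} \cdot 7 = \frac{182}{5}$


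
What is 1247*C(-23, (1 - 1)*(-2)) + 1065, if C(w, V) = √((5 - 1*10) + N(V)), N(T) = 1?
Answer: 1065 + 2494*I ≈ 1065.0 + 2494.0*I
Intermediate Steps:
C(w, V) = 2*I (C(w, V) = √((5 - 1*10) + 1) = √((5 - 10) + 1) = √(-5 + 1) = √(-4) = 2*I)
1247*C(-23, (1 - 1)*(-2)) + 1065 = 1247*(2*I) + 1065 = 2494*I + 1065 = 1065 + 2494*I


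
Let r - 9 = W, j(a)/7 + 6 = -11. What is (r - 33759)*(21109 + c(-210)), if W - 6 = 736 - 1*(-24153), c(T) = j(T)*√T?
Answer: -186920195 + 1053745*I*√210 ≈ -1.8692e+8 + 1.527e+7*I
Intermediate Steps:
j(a) = -119 (j(a) = -42 + 7*(-11) = -42 - 77 = -119)
c(T) = -119*√T
W = 24895 (W = 6 + (736 - 1*(-24153)) = 6 + (736 + 24153) = 6 + 24889 = 24895)
r = 24904 (r = 9 + 24895 = 24904)
(r - 33759)*(21109 + c(-210)) = (24904 - 33759)*(21109 - 119*I*√210) = -8855*(21109 - 119*I*√210) = -186920195 + 1053745*I*√210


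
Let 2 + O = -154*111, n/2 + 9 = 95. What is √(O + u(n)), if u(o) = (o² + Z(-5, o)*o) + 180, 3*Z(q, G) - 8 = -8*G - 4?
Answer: 2*I*√148485/3 ≈ 256.89*I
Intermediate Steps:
n = 172 (n = -18 + 2*95 = -18 + 190 = 172)
O = -17096 (O = -2 - 154*111 = -2 - 17094 = -17096)
Z(q, G) = 4/3 - 8*G/3 (Z(q, G) = 8/3 + (-8*G - 4)/3 = 8/3 + (-4 - 8*G)/3 = 8/3 + (-4/3 - 8*G/3) = 4/3 - 8*G/3)
u(o) = 180 + o² + o*(4/3 - 8*o/3) (u(o) = (o² + (4/3 - 8*o/3)*o) + 180 = (o² + o*(4/3 - 8*o/3)) + 180 = 180 + o² + o*(4/3 - 8*o/3))
√(O + u(n)) = √(-17096 + (180 - 5/3*172² + (4/3)*172)) = √(-17096 + (180 - 5/3*29584 + 688/3)) = √(-17096 + (180 - 147920/3 + 688/3)) = √(-17096 - 146692/3) = √(-197980/3) = 2*I*√148485/3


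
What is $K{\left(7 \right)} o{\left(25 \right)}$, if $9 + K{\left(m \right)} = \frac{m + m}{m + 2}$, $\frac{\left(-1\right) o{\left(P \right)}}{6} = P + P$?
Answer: $\frac{6700}{3} \approx 2233.3$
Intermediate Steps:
$o{\left(P \right)} = - 12 P$ ($o{\left(P \right)} = - 6 \left(P + P\right) = - 6 \cdot 2 P = - 12 P$)
$K{\left(m \right)} = -9 + \frac{2 m}{2 + m}$ ($K{\left(m \right)} = -9 + \frac{m + m}{m + 2} = -9 + \frac{2 m}{2 + m}$)
$K{\left(7 \right)} o{\left(25 \right)} = \frac{-18 - 49}{2 + 7} \left(\left(-12\right) 25\right) = \frac{-18 - 49}{9} \left(-300\right) = \frac{1}{9} \left(-67\right) \left(-300\right) = \left(- \frac{67}{9}\right) \left(-300\right) = \frac{6700}{3}$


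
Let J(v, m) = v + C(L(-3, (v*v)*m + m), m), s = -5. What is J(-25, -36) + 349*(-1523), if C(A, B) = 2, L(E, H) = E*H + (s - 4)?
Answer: -531550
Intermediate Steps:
L(E, H) = -9 + E*H (L(E, H) = E*H + (-5 - 4) = E*H - 9 = -9 + E*H)
J(v, m) = 2 + v (J(v, m) = v + 2 = 2 + v)
J(-25, -36) + 349*(-1523) = (2 - 25) + 349*(-1523) = -23 - 531527 = -531550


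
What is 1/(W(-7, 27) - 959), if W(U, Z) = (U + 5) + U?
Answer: -1/968 ≈ -0.0010331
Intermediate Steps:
W(U, Z) = 5 + 2*U (W(U, Z) = (5 + U) + U = 5 + 2*U)
1/(W(-7, 27) - 959) = 1/((5 + 2*(-7)) - 959) = 1/((5 - 14) - 959) = 1/(-9 - 959) = 1/(-968) = -1/968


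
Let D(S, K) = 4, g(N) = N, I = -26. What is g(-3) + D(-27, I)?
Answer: 1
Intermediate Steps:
g(-3) + D(-27, I) = -3 + 4 = 1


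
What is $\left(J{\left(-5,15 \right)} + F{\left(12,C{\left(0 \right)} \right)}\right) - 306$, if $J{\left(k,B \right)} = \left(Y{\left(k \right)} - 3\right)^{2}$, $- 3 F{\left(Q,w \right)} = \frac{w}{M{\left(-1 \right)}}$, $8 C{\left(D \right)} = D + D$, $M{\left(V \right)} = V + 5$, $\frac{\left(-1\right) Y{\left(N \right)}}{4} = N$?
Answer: $-17$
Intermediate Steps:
$Y{\left(N \right)} = - 4 N$
$M{\left(V \right)} = 5 + V$
$C{\left(D \right)} = \frac{D}{4}$ ($C{\left(D \right)} = \frac{D + D}{8} = \frac{2 D}{8} = \frac{D}{4}$)
$F{\left(Q,w \right)} = - \frac{w}{12}$ ($F{\left(Q,w \right)} = - \frac{w \frac{1}{5 - 1}}{3} = - \frac{w \frac{1}{4}}{3} = - \frac{\frac{1}{4} w}{3} = - \frac{w}{12}$)
$J{\left(k,B \right)} = \left(-3 - 4 k\right)^{2}$ ($J{\left(k,B \right)} = \left(- 4 k - 3\right)^{2} = \left(-3 - 4 k\right)^{2}$)
$\left(J{\left(-5,15 \right)} + F{\left(12,C{\left(0 \right)} \right)}\right) - 306 = \left(\left(3 + 4 \left(-5\right)\right)^{2} - \frac{\frac{1}{4} \cdot 0}{12}\right) - 306 = \left(\left(3 - 20\right)^{2} - 0\right) - 306 = \left(\left(-17\right)^{2} + 0\right) - 306 = \left(289 + 0\right) - 306 = 289 - 306 = -17$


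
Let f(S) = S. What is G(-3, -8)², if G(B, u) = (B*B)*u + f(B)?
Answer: 5625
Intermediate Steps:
G(B, u) = B + u*B² (G(B, u) = (B*B)*u + B = B²*u + B = u*B² + B = B + u*B²)
G(-3, -8)² = (-3*(1 - 3*(-8)))² = (-3*(1 + 24))² = (-3*25)² = (-75)² = 5625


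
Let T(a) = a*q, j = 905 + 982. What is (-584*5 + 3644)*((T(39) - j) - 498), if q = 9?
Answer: -1472616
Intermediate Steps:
j = 1887
T(a) = 9*a (T(a) = a*9 = 9*a)
(-584*5 + 3644)*((T(39) - j) - 498) = (-584*5 + 3644)*((9*39 - 1*1887) - 498) = (-2920 + 3644)*((351 - 1887) - 498) = 724*(-1536 - 498) = 724*(-2034) = -1472616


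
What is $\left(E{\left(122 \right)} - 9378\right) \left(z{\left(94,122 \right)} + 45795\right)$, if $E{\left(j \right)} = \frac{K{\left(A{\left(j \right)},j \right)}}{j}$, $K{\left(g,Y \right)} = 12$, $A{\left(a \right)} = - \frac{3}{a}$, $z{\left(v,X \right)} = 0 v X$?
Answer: $- \frac{26197121340}{61} \approx -4.2946 \cdot 10^{8}$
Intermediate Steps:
$z{\left(v,X \right)} = 0$ ($z{\left(v,X \right)} = 0 X = 0$)
$E{\left(j \right)} = \frac{12}{j}$
$\left(E{\left(122 \right)} - 9378\right) \left(z{\left(94,122 \right)} + 45795\right) = \left(\frac{12}{122} - 9378\right) \left(0 + 45795\right) = \left(12 \cdot \frac{1}{122} - 9378\right) 45795 = \left(\frac{6}{61} - 9378\right) 45795 = \left(- \frac{572052}{61}\right) 45795 = - \frac{26197121340}{61}$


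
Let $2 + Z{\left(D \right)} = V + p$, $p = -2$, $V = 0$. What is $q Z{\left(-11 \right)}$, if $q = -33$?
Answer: $132$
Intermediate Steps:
$Z{\left(D \right)} = -4$ ($Z{\left(D \right)} = -2 + \left(0 - 2\right) = -2 - 2 = -4$)
$q Z{\left(-11 \right)} = \left(-33\right) \left(-4\right) = 132$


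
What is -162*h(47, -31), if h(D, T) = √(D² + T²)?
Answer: -162*√3170 ≈ -9121.0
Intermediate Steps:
-162*h(47, -31) = -162*√(47² + (-31)²) = -162*√(2209 + 961) = -162*√3170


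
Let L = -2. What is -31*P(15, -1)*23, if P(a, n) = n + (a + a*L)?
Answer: 11408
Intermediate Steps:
P(a, n) = n - a (P(a, n) = n + (a + a*(-2)) = n + (a - 2*a) = n - a)
-31*P(15, -1)*23 = -31*(-1 - 1*15)*23 = -31*(-1 - 15)*23 = -31*(-16)*23 = 496*23 = 11408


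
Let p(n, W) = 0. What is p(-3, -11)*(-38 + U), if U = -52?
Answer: 0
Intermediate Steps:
p(-3, -11)*(-38 + U) = 0*(-38 - 52) = 0*(-90) = 0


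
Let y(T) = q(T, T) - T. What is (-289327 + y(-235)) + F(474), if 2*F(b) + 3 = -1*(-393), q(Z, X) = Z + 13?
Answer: -289119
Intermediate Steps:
q(Z, X) = 13 + Z
F(b) = 195 (F(b) = -3/2 + (-1*(-393))/2 = -3/2 + (1/2)*393 = -3/2 + 393/2 = 195)
y(T) = 13 (y(T) = (13 + T) - T = 13)
(-289327 + y(-235)) + F(474) = (-289327 + 13) + 195 = -289314 + 195 = -289119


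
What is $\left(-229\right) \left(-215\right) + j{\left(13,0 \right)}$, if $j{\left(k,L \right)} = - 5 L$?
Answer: $49235$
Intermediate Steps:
$\left(-229\right) \left(-215\right) + j{\left(13,0 \right)} = \left(-229\right) \left(-215\right) - 0 = 49235 + 0 = 49235$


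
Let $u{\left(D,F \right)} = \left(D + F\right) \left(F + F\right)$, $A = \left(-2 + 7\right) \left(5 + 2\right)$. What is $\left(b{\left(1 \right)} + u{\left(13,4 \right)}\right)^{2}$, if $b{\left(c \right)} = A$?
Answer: $29241$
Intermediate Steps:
$A = 35$ ($A = 5 \cdot 7 = 35$)
$b{\left(c \right)} = 35$
$u{\left(D,F \right)} = 2 F \left(D + F\right)$ ($u{\left(D,F \right)} = \left(D + F\right) 2 F = 2 F \left(D + F\right)$)
$\left(b{\left(1 \right)} + u{\left(13,4 \right)}\right)^{2} = \left(35 + 2 \cdot 4 \left(13 + 4\right)\right)^{2} = \left(35 + 2 \cdot 4 \cdot 17\right)^{2} = \left(35 + 136\right)^{2} = 171^{2} = 29241$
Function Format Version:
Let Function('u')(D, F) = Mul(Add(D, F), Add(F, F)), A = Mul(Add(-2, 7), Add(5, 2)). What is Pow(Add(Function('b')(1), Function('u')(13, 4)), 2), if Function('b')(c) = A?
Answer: 29241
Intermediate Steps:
A = 35 (A = Mul(5, 7) = 35)
Function('b')(c) = 35
Function('u')(D, F) = Mul(2, F, Add(D, F)) (Function('u')(D, F) = Mul(Add(D, F), Mul(2, F)) = Mul(2, F, Add(D, F)))
Pow(Add(Function('b')(1), Function('u')(13, 4)), 2) = Pow(Add(35, Mul(2, 4, Add(13, 4))), 2) = Pow(Add(35, Mul(2, 4, 17)), 2) = Pow(Add(35, 136), 2) = Pow(171, 2) = 29241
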